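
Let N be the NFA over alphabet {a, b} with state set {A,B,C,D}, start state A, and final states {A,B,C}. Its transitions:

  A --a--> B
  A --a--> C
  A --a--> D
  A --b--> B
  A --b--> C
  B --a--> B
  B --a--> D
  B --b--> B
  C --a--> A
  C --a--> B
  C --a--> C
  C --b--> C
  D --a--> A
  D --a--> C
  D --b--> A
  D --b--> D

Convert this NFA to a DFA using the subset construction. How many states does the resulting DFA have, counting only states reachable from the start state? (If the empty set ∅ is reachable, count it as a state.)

4

Start state of the DFA: {A}.
{A} --a--> {B,C,D}  [new]
{A} --b--> {B,C}  [new]
{B,C,D} --a--> {A,B,C,D}  [new]
{B,C,D} --b--> {A,B,C,D}  [seen]
{B,C} --a--> {A,B,C,D}  [seen]
{B,C} --b--> {B,C}  [seen]
{A,B,C,D} --a--> {A,B,C,D}  [seen]
{A,B,C,D} --b--> {A,B,C,D}  [seen]
Reachable DFA states: {A}, {B,C,D}, {B,C}, {A,B,C,D}.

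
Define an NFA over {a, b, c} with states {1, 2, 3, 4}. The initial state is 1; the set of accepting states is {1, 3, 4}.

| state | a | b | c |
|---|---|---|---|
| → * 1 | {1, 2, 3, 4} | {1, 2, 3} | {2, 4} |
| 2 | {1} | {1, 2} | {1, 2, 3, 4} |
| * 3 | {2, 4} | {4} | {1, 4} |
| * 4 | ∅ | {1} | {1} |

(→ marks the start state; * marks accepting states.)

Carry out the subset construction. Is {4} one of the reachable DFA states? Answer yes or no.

no

Start state of the DFA: {1}.
{1} --a--> {1, 2, 3, 4}  [new]
{1} --b--> {1, 2, 3}  [new]
{1} --c--> {2, 4}  [new]
{1, 2, 3, 4} --a--> {1, 2, 3, 4}  [seen]
{1, 2, 3, 4} --b--> {1, 2, 3, 4}  [seen]
{1, 2, 3, 4} --c--> {1, 2, 3, 4}  [seen]
{1, 2, 3} --a--> {1, 2, 3, 4}  [seen]
{1, 2, 3} --b--> {1, 2, 3, 4}  [seen]
{1, 2, 3} --c--> {1, 2, 3, 4}  [seen]
{2, 4} --a--> {1}  [seen]
{2, 4} --b--> {1, 2}  [new]
{2, 4} --c--> {1, 2, 3, 4}  [seen]
{1, 2} --a--> {1, 2, 3, 4}  [seen]
{1, 2} --b--> {1, 2, 3}  [seen]
{1, 2} --c--> {1, 2, 3, 4}  [seen]
Reachable DFA states: {1}, {1, 2, 3, 4}, {1, 2, 3}, {2, 4}, {1, 2}.
{4} is not among them.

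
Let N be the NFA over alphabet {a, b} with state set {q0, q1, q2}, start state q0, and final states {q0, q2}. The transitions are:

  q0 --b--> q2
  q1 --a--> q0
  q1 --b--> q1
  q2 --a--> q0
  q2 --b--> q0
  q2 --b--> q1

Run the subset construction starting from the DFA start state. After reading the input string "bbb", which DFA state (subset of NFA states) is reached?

{q1, q2}

Start: {q0}.
δ(q0,b) = {q2}.
Union: {q2}.
After b: {q2}.
δ(q2,b) = {q0, q1}.
Union: {q0, q1}.
After b: {q0, q1}.
δ(q0,b) = {q2}; δ(q1,b) = {q1}.
Union: {q1, q2}.
After b: {q1, q2}.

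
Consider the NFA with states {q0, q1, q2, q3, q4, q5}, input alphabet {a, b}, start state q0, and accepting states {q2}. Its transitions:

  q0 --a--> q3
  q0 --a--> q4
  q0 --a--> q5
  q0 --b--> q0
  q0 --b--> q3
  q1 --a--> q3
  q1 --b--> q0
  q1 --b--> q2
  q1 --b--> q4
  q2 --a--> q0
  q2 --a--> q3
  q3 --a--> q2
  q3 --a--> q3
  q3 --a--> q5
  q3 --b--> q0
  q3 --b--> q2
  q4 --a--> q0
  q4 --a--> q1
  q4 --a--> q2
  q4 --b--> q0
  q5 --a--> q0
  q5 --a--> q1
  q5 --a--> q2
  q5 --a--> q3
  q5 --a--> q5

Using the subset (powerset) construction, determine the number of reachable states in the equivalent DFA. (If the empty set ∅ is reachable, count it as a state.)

11

Start state of the DFA: {q0}.
{q0} --a--> {q3, q4, q5}  [new]
{q0} --b--> {q0, q3}  [new]
{q3, q4, q5} --a--> {q0, q1, q2, q3, q5}  [new]
{q3, q4, q5} --b--> {q0, q2}  [new]
{q0, q3} --a--> {q2, q3, q4, q5}  [new]
{q0, q3} --b--> {q0, q2, q3}  [new]
{q0, q1, q2, q3, q5} --a--> {q0, q1, q2, q3, q4, q5}  [new]
{q0, q1, q2, q3, q5} --b--> {q0, q2, q3, q4}  [new]
{q0, q2} --a--> {q0, q3, q4, q5}  [new]
{q0, q2} --b--> {q0, q3}  [seen]
{q2, q3, q4, q5} --a--> {q0, q1, q2, q3, q5}  [seen]
{q2, q3, q4, q5} --b--> {q0, q2}  [seen]
{q0, q2, q3} --a--> {q0, q2, q3, q4, q5}  [new]
{q0, q2, q3} --b--> {q0, q2, q3}  [seen]
{q0, q1, q2, q3, q4, q5} --a--> {q0, q1, q2, q3, q4, q5}  [seen]
{q0, q1, q2, q3, q4, q5} --b--> {q0, q2, q3, q4}  [seen]
{q0, q2, q3, q4} --a--> {q0, q1, q2, q3, q4, q5}  [seen]
{q0, q2, q3, q4} --b--> {q0, q2, q3}  [seen]
{q0, q3, q4, q5} --a--> {q0, q1, q2, q3, q4, q5}  [seen]
{q0, q3, q4, q5} --b--> {q0, q2, q3}  [seen]
{q0, q2, q3, q4, q5} --a--> {q0, q1, q2, q3, q4, q5}  [seen]
{q0, q2, q3, q4, q5} --b--> {q0, q2, q3}  [seen]
Reachable DFA states: {q0}, {q3, q4, q5}, {q0, q3}, {q0, q1, q2, q3, q5}, {q0, q2}, {q2, q3, q4, q5}, {q0, q2, q3}, {q0, q1, q2, q3, q4, q5}, {q0, q2, q3, q4}, {q0, q3, q4, q5}, {q0, q2, q3, q4, q5}.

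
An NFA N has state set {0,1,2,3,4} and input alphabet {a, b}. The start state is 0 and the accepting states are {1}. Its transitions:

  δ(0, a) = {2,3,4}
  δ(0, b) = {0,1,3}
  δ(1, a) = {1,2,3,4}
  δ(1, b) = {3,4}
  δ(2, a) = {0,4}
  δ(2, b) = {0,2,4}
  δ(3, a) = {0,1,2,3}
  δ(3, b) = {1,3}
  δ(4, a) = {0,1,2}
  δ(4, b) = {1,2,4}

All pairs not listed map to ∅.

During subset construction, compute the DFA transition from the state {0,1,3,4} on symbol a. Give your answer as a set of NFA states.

δ(0,a) = {2,3,4}; δ(1,a) = {1,2,3,4}; δ(3,a) = {0,1,2,3}; δ(4,a) = {0,1,2}.
Union: {0,1,2,3,4}.

{0,1,2,3,4}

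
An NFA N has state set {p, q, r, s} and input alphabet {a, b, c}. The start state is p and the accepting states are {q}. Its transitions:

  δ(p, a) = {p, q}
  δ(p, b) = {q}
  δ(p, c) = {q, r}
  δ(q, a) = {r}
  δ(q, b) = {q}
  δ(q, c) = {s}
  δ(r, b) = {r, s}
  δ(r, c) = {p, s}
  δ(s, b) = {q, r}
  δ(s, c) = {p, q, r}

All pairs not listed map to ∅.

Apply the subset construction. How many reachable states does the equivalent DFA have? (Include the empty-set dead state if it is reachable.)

12

Start state of the DFA: {p}.
{p} --a--> {p, q}  [new]
{p} --b--> {q}  [new]
{p} --c--> {q, r}  [new]
{p, q} --a--> {p, q, r}  [new]
{p, q} --b--> {q}  [seen]
{p, q} --c--> {q, r, s}  [new]
{q} --a--> {r}  [new]
{q} --b--> {q}  [seen]
{q} --c--> {s}  [new]
{q, r} --a--> {r}  [seen]
{q, r} --b--> {q, r, s}  [seen]
{q, r} --c--> {p, s}  [new]
{p, q, r} --a--> {p, q, r}  [seen]
{p, q, r} --b--> {q, r, s}  [seen]
{p, q, r} --c--> {p, q, r, s}  [new]
{q, r, s} --a--> {r}  [seen]
{q, r, s} --b--> {q, r, s}  [seen]
{q, r, s} --c--> {p, q, r, s}  [seen]
{r} --a--> ∅  [new]
{r} --b--> {r, s}  [new]
{r} --c--> {p, s}  [seen]
{s} --a--> ∅  [seen]
{s} --b--> {q, r}  [seen]
{s} --c--> {p, q, r}  [seen]
{p, s} --a--> {p, q}  [seen]
{p, s} --b--> {q, r}  [seen]
{p, s} --c--> {p, q, r}  [seen]
{p, q, r, s} --a--> {p, q, r}  [seen]
{p, q, r, s} --b--> {q, r, s}  [seen]
{p, q, r, s} --c--> {p, q, r, s}  [seen]
∅ --a--> ∅  [seen]
∅ --b--> ∅  [seen]
∅ --c--> ∅  [seen]
{r, s} --a--> ∅  [seen]
{r, s} --b--> {q, r, s}  [seen]
{r, s} --c--> {p, q, r, s}  [seen]
Reachable DFA states: {p}, {p, q}, {q}, {q, r}, {p, q, r}, {q, r, s}, {r}, {s}, {p, s}, {p, q, r, s}, ∅, {r, s}.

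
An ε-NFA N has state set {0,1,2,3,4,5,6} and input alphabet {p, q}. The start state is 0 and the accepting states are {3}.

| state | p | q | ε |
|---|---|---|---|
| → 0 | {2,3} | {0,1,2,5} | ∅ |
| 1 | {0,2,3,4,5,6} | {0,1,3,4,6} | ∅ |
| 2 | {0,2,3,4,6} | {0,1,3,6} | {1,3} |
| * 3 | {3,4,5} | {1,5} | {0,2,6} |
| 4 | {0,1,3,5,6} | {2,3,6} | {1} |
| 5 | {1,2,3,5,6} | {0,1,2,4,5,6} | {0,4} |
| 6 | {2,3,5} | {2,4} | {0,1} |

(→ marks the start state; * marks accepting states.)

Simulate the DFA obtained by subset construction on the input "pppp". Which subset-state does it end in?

{0,1,2,3,4,5,6}

Start: {0}.
δ(0,p) = {2,3}.
Union: {2,3}.
ε-closure gives {0,1,2,3,6}.
After p: {0,1,2,3,6}.
δ(0,p) = {2,3}; δ(1,p) = {0,2,3,4,5,6}; δ(2,p) = {0,2,3,4,6}; δ(3,p) = {3,4,5}; δ(6,p) = {2,3,5}.
Union: {0,2,3,4,5,6}.
ε-closure gives {0,1,2,3,4,5,6}.
After p: {0,1,2,3,4,5,6}.
δ(0,p) = {2,3}; δ(1,p) = {0,2,3,4,5,6}; δ(2,p) = {0,2,3,4,6}; δ(3,p) = {3,4,5}; δ(4,p) = {0,1,3,5,6}; δ(5,p) = {1,2,3,5,6}; δ(6,p) = {2,3,5}.
Union: {0,1,2,3,4,5,6}.
After p: {0,1,2,3,4,5,6}.
δ(0,p) = {2,3}; δ(1,p) = {0,2,3,4,5,6}; δ(2,p) = {0,2,3,4,6}; δ(3,p) = {3,4,5}; δ(4,p) = {0,1,3,5,6}; δ(5,p) = {1,2,3,5,6}; δ(6,p) = {2,3,5}.
Union: {0,1,2,3,4,5,6}.
After p: {0,1,2,3,4,5,6}.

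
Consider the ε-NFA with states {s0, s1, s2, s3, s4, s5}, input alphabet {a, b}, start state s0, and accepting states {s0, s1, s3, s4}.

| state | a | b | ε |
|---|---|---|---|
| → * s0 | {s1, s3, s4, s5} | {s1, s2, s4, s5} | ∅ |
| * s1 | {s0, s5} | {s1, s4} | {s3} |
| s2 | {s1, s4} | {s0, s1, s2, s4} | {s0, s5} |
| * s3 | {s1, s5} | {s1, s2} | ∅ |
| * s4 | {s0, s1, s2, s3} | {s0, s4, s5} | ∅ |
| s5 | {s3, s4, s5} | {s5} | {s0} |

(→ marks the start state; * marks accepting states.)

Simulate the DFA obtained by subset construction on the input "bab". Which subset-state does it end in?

Start: {s0}.
δ(s0,b) = {s1, s2, s4, s5}.
Union: {s1, s2, s4, s5}.
ε-closure gives {s0, s1, s2, s3, s4, s5}.
After b: {s0, s1, s2, s3, s4, s5}.
δ(s0,a) = {s1, s3, s4, s5}; δ(s1,a) = {s0, s5}; δ(s2,a) = {s1, s4}; δ(s3,a) = {s1, s5}; δ(s4,a) = {s0, s1, s2, s3}; δ(s5,a) = {s3, s4, s5}.
Union: {s0, s1, s2, s3, s4, s5}.
After a: {s0, s1, s2, s3, s4, s5}.
δ(s0,b) = {s1, s2, s4, s5}; δ(s1,b) = {s1, s4}; δ(s2,b) = {s0, s1, s2, s4}; δ(s3,b) = {s1, s2}; δ(s4,b) = {s0, s4, s5}; δ(s5,b) = {s5}.
Union: {s0, s1, s2, s4, s5}.
ε-closure gives {s0, s1, s2, s3, s4, s5}.
After b: {s0, s1, s2, s3, s4, s5}.

{s0, s1, s2, s3, s4, s5}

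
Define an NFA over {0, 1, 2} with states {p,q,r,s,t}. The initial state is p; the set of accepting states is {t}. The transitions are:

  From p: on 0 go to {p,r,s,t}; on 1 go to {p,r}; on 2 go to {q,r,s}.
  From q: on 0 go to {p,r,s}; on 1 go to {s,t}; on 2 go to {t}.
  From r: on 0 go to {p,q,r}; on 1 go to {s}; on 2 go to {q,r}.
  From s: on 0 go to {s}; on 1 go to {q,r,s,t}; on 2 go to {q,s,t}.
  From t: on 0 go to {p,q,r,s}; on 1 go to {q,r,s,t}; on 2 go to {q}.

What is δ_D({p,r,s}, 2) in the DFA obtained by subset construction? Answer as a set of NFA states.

{q,r,s,t}

δ(p,2) = {q,r,s}; δ(r,2) = {q,r}; δ(s,2) = {q,s,t}.
Union: {q,r,s,t}.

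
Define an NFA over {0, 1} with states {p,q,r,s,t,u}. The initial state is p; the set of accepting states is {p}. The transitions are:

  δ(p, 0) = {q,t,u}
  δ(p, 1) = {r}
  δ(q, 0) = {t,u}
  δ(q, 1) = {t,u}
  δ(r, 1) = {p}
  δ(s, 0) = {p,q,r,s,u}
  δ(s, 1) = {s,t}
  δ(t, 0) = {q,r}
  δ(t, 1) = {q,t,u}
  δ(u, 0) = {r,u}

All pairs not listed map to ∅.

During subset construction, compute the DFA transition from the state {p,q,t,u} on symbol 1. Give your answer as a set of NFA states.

{q,r,t,u}

δ(p,1) = {r}; δ(q,1) = {t,u}; δ(t,1) = {q,t,u}; δ(u,1) = ∅.
Union: {q,r,t,u}.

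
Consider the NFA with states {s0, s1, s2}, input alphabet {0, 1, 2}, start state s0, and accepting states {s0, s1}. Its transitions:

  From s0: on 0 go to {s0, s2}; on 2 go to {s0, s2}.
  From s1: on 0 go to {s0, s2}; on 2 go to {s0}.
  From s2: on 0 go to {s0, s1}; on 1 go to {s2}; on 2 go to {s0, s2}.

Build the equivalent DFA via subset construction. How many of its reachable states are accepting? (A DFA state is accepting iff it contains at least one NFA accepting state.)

4

Start state of the DFA: {s0}.
{s0} --0--> {s0, s2}  [new]
{s0} --1--> ∅  [new]
{s0} --2--> {s0, s2}  [seen]
{s0, s2} --0--> {s0, s1, s2}  [new]
{s0, s2} --1--> {s2}  [new]
{s0, s2} --2--> {s0, s2}  [seen]
∅ --0--> ∅  [seen]
∅ --1--> ∅  [seen]
∅ --2--> ∅  [seen]
{s0, s1, s2} --0--> {s0, s1, s2}  [seen]
{s0, s1, s2} --1--> {s2}  [seen]
{s0, s1, s2} --2--> {s0, s2}  [seen]
{s2} --0--> {s0, s1}  [new]
{s2} --1--> {s2}  [seen]
{s2} --2--> {s0, s2}  [seen]
{s0, s1} --0--> {s0, s2}  [seen]
{s0, s1} --1--> ∅  [seen]
{s0, s1} --2--> {s0, s2}  [seen]
Reachable DFA states: {s0}, {s0, s2}, ∅, {s0, s1, s2}, {s2}, {s0, s1}.
Accepting DFA states (contain an NFA accepting state): {s0}, {s0, s2}, {s0, s1, s2}, {s0, s1}.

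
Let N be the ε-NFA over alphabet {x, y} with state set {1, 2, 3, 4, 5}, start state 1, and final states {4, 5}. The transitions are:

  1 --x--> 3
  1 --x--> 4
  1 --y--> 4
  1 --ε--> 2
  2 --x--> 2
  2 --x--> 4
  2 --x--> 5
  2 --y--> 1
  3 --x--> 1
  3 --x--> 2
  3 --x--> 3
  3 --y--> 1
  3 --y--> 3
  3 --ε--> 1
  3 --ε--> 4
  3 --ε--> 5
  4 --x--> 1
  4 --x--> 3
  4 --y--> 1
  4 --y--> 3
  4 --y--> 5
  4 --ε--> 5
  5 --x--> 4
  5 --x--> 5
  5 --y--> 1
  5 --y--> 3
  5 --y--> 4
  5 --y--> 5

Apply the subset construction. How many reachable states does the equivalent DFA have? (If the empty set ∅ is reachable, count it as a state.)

3

Start state of the DFA: {1, 2} (ε-closure of the NFA start).
{1, 2} --x--> {1, 2, 3, 4, 5}  [new]
{1, 2} --y--> {1, 2, 4, 5}  [new]
{1, 2, 3, 4, 5} --x--> {1, 2, 3, 4, 5}  [seen]
{1, 2, 3, 4, 5} --y--> {1, 2, 3, 4, 5}  [seen]
{1, 2, 4, 5} --x--> {1, 2, 3, 4, 5}  [seen]
{1, 2, 4, 5} --y--> {1, 2, 3, 4, 5}  [seen]
Reachable DFA states: {1, 2}, {1, 2, 3, 4, 5}, {1, 2, 4, 5}.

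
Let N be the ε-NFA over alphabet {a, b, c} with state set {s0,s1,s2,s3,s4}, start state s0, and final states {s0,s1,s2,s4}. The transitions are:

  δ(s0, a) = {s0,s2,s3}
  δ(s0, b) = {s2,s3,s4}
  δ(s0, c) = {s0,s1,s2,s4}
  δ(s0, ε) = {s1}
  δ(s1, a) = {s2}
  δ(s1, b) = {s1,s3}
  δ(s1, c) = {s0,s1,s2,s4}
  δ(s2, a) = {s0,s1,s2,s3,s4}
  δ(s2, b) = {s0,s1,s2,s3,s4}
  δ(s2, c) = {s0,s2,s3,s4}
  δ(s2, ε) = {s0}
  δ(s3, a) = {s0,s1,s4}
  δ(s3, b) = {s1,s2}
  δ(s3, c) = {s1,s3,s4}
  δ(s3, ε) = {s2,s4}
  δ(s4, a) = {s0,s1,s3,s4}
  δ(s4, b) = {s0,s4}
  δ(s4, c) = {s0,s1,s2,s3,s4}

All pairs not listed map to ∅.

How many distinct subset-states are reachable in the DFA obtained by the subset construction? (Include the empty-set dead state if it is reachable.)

3

Start state of the DFA: {s0,s1} (ε-closure of the NFA start).
{s0,s1} --a--> {s0,s1,s2,s3,s4}  [new]
{s0,s1} --b--> {s0,s1,s2,s3,s4}  [seen]
{s0,s1} --c--> {s0,s1,s2,s4}  [new]
{s0,s1,s2,s3,s4} --a--> {s0,s1,s2,s3,s4}  [seen]
{s0,s1,s2,s3,s4} --b--> {s0,s1,s2,s3,s4}  [seen]
{s0,s1,s2,s3,s4} --c--> {s0,s1,s2,s3,s4}  [seen]
{s0,s1,s2,s4} --a--> {s0,s1,s2,s3,s4}  [seen]
{s0,s1,s2,s4} --b--> {s0,s1,s2,s3,s4}  [seen]
{s0,s1,s2,s4} --c--> {s0,s1,s2,s3,s4}  [seen]
Reachable DFA states: {s0,s1}, {s0,s1,s2,s3,s4}, {s0,s1,s2,s4}.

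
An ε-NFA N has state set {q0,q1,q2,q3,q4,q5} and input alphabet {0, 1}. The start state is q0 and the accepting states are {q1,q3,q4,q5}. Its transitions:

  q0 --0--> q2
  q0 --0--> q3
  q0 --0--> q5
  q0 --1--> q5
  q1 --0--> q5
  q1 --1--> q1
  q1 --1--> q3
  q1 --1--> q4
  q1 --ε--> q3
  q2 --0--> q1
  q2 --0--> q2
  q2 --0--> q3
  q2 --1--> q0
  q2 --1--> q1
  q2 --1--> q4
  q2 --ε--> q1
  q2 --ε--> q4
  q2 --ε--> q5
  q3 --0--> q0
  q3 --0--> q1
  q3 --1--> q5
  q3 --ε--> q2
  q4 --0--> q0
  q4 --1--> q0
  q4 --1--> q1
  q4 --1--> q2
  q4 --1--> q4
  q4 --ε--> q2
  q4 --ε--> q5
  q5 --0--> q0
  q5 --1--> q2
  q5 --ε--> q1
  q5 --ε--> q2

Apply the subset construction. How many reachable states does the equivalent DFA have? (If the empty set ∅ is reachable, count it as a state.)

Start state of the DFA: {q0} (ε-closure of the NFA start).
{q0} --0--> {q1,q2,q3,q4,q5}  [new]
{q0} --1--> {q1,q2,q3,q4,q5}  [seen]
{q1,q2,q3,q4,q5} --0--> {q0,q1,q2,q3,q4,q5}  [new]
{q1,q2,q3,q4,q5} --1--> {q0,q1,q2,q3,q4,q5}  [seen]
{q0,q1,q2,q3,q4,q5} --0--> {q0,q1,q2,q3,q4,q5}  [seen]
{q0,q1,q2,q3,q4,q5} --1--> {q0,q1,q2,q3,q4,q5}  [seen]
Reachable DFA states: {q0}, {q1,q2,q3,q4,q5}, {q0,q1,q2,q3,q4,q5}.

3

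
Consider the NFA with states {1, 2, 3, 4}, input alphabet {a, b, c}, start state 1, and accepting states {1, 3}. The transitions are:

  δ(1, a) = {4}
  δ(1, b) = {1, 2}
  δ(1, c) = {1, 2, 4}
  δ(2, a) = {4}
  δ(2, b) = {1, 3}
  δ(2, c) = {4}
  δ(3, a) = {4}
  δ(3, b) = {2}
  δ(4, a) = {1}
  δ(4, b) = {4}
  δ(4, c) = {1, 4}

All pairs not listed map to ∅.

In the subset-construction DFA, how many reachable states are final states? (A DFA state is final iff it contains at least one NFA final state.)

Start state of the DFA: {1}.
{1} --a--> {4}  [new]
{1} --b--> {1, 2}  [new]
{1} --c--> {1, 2, 4}  [new]
{4} --a--> {1}  [seen]
{4} --b--> {4}  [seen]
{4} --c--> {1, 4}  [new]
{1, 2} --a--> {4}  [seen]
{1, 2} --b--> {1, 2, 3}  [new]
{1, 2} --c--> {1, 2, 4}  [seen]
{1, 2, 4} --a--> {1, 4}  [seen]
{1, 2, 4} --b--> {1, 2, 3, 4}  [new]
{1, 2, 4} --c--> {1, 2, 4}  [seen]
{1, 4} --a--> {1, 4}  [seen]
{1, 4} --b--> {1, 2, 4}  [seen]
{1, 4} --c--> {1, 2, 4}  [seen]
{1, 2, 3} --a--> {4}  [seen]
{1, 2, 3} --b--> {1, 2, 3}  [seen]
{1, 2, 3} --c--> {1, 2, 4}  [seen]
{1, 2, 3, 4} --a--> {1, 4}  [seen]
{1, 2, 3, 4} --b--> {1, 2, 3, 4}  [seen]
{1, 2, 3, 4} --c--> {1, 2, 4}  [seen]
Reachable DFA states: {1}, {4}, {1, 2}, {1, 2, 4}, {1, 4}, {1, 2, 3}, {1, 2, 3, 4}.
Accepting DFA states (contain an NFA accepting state): {1}, {1, 2}, {1, 2, 4}, {1, 4}, {1, 2, 3}, {1, 2, 3, 4}.

6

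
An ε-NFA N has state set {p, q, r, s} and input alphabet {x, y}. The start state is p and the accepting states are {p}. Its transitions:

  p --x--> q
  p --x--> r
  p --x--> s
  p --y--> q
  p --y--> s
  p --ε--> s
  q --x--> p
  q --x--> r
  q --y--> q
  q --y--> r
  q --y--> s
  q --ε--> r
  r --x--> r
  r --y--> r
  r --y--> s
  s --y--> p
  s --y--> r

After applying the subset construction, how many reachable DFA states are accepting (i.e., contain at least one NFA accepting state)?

Start state of the DFA: {p, s} (ε-closure of the NFA start).
{p, s} --x--> {q, r, s}  [new]
{p, s} --y--> {p, q, r, s}  [new]
{q, r, s} --x--> {p, r, s}  [new]
{q, r, s} --y--> {p, q, r, s}  [seen]
{p, q, r, s} --x--> {p, q, r, s}  [seen]
{p, q, r, s} --y--> {p, q, r, s}  [seen]
{p, r, s} --x--> {q, r, s}  [seen]
{p, r, s} --y--> {p, q, r, s}  [seen]
Reachable DFA states: {p, s}, {q, r, s}, {p, q, r, s}, {p, r, s}.
Accepting DFA states (contain an NFA accepting state): {p, s}, {p, q, r, s}, {p, r, s}.

3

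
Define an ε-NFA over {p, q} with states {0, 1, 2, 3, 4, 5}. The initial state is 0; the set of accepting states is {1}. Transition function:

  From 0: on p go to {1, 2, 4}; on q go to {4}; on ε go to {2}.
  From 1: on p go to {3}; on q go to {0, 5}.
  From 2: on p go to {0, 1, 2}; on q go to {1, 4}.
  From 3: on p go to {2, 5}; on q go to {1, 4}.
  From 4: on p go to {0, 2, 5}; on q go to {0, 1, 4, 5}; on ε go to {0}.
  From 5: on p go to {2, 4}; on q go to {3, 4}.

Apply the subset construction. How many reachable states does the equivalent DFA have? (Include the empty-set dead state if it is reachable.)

Start state of the DFA: {0, 2} (ε-closure of the NFA start).
{0, 2} --p--> {0, 1, 2, 4}  [new]
{0, 2} --q--> {0, 1, 2, 4}  [seen]
{0, 1, 2, 4} --p--> {0, 1, 2, 3, 4, 5}  [new]
{0, 1, 2, 4} --q--> {0, 1, 2, 4, 5}  [new]
{0, 1, 2, 3, 4, 5} --p--> {0, 1, 2, 3, 4, 5}  [seen]
{0, 1, 2, 3, 4, 5} --q--> {0, 1, 2, 3, 4, 5}  [seen]
{0, 1, 2, 4, 5} --p--> {0, 1, 2, 3, 4, 5}  [seen]
{0, 1, 2, 4, 5} --q--> {0, 1, 2, 3, 4, 5}  [seen]
Reachable DFA states: {0, 2}, {0, 1, 2, 4}, {0, 1, 2, 3, 4, 5}, {0, 1, 2, 4, 5}.

4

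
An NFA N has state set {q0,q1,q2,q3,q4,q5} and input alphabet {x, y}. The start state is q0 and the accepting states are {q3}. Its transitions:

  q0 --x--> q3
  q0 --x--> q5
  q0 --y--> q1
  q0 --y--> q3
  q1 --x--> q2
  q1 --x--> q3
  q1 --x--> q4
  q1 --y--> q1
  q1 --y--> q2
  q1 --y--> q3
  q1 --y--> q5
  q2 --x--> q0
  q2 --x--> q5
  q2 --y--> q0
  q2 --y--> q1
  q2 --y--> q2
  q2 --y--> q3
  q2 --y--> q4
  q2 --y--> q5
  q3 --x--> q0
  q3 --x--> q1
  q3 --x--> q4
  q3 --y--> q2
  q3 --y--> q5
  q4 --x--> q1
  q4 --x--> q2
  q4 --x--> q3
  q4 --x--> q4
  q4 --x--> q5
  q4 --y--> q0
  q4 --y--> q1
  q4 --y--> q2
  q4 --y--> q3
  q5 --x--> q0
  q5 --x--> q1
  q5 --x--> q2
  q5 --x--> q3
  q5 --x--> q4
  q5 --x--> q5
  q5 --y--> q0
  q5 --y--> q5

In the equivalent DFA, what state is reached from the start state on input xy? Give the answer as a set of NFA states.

Start: {q0}.
δ(q0,x) = {q3,q5}.
Union: {q3,q5}.
After x: {q3,q5}.
δ(q3,y) = {q2,q5}; δ(q5,y) = {q0,q5}.
Union: {q0,q2,q5}.
After y: {q0,q2,q5}.

{q0,q2,q5}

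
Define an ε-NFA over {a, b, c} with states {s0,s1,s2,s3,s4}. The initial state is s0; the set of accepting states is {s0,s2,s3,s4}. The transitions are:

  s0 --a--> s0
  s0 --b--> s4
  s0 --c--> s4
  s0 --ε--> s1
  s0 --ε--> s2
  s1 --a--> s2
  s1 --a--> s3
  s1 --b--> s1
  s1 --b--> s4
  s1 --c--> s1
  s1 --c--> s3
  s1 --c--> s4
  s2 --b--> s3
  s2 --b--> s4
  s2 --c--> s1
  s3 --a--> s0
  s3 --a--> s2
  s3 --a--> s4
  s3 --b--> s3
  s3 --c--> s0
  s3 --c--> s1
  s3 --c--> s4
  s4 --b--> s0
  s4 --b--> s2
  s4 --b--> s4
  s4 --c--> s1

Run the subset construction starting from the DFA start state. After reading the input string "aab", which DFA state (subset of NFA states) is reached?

{s0,s1,s2,s3,s4}

Start: {s0,s1,s2}.
δ(s0,a) = {s0}; δ(s1,a) = {s2,s3}; δ(s2,a) = ∅.
Union: {s0,s2,s3}.
ε-closure gives {s0,s1,s2,s3}.
After a: {s0,s1,s2,s3}.
δ(s0,a) = {s0}; δ(s1,a) = {s2,s3}; δ(s2,a) = ∅; δ(s3,a) = {s0,s2,s4}.
Union: {s0,s2,s3,s4}.
ε-closure gives {s0,s1,s2,s3,s4}.
After a: {s0,s1,s2,s3,s4}.
δ(s0,b) = {s4}; δ(s1,b) = {s1,s4}; δ(s2,b) = {s3,s4}; δ(s3,b) = {s3}; δ(s4,b) = {s0,s2,s4}.
Union: {s0,s1,s2,s3,s4}.
After b: {s0,s1,s2,s3,s4}.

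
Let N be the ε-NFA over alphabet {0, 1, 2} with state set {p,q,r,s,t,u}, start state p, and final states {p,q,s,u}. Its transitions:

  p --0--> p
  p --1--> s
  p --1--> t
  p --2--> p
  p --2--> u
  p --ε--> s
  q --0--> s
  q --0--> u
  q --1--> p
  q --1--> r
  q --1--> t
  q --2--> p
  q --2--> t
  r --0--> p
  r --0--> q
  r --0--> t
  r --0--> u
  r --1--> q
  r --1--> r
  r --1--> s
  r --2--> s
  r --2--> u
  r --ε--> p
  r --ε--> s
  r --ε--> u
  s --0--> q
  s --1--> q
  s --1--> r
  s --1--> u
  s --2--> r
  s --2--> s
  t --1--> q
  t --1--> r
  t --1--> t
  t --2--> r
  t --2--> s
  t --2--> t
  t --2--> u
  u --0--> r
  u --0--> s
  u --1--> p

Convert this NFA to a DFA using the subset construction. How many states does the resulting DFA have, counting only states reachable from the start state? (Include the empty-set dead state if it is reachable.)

7

Start state of the DFA: {p,s} (ε-closure of the NFA start).
{p,s} --0--> {p,q,s}  [new]
{p,s} --1--> {p,q,r,s,t,u}  [new]
{p,s} --2--> {p,r,s,u}  [new]
{p,q,s} --0--> {p,q,s,u}  [new]
{p,q,s} --1--> {p,q,r,s,t,u}  [seen]
{p,q,s} --2--> {p,r,s,t,u}  [new]
{p,q,r,s,t,u} --0--> {p,q,r,s,t,u}  [seen]
{p,q,r,s,t,u} --1--> {p,q,r,s,t,u}  [seen]
{p,q,r,s,t,u} --2--> {p,r,s,t,u}  [seen]
{p,r,s,u} --0--> {p,q,r,s,t,u}  [seen]
{p,r,s,u} --1--> {p,q,r,s,t,u}  [seen]
{p,r,s,u} --2--> {p,r,s,u}  [seen]
{p,q,s,u} --0--> {p,q,r,s,u}  [new]
{p,q,s,u} --1--> {p,q,r,s,t,u}  [seen]
{p,q,s,u} --2--> {p,r,s,t,u}  [seen]
{p,r,s,t,u} --0--> {p,q,r,s,t,u}  [seen]
{p,r,s,t,u} --1--> {p,q,r,s,t,u}  [seen]
{p,r,s,t,u} --2--> {p,r,s,t,u}  [seen]
{p,q,r,s,u} --0--> {p,q,r,s,t,u}  [seen]
{p,q,r,s,u} --1--> {p,q,r,s,t,u}  [seen]
{p,q,r,s,u} --2--> {p,r,s,t,u}  [seen]
Reachable DFA states: {p,s}, {p,q,s}, {p,q,r,s,t,u}, {p,r,s,u}, {p,q,s,u}, {p,r,s,t,u}, {p,q,r,s,u}.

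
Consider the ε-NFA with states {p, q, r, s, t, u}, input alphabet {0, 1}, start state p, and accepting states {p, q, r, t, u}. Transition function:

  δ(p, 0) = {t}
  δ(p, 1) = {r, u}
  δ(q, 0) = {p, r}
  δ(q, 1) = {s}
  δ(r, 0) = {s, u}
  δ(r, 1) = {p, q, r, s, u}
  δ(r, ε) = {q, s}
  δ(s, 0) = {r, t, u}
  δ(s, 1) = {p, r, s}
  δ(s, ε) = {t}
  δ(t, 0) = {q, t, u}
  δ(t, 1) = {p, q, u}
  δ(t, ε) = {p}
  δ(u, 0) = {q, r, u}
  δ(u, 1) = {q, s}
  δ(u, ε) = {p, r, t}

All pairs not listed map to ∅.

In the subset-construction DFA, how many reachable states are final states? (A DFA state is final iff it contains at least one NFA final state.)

Start state of the DFA: {p} (ε-closure of the NFA start).
{p} --0--> {p, t}  [new]
{p} --1--> {p, q, r, s, t, u}  [new]
{p, t} --0--> {p, q, r, s, t, u}  [seen]
{p, t} --1--> {p, q, r, s, t, u}  [seen]
{p, q, r, s, t, u} --0--> {p, q, r, s, t, u}  [seen]
{p, q, r, s, t, u} --1--> {p, q, r, s, t, u}  [seen]
Reachable DFA states: {p}, {p, t}, {p, q, r, s, t, u}.
Accepting DFA states (contain an NFA accepting state): {p}, {p, t}, {p, q, r, s, t, u}.

3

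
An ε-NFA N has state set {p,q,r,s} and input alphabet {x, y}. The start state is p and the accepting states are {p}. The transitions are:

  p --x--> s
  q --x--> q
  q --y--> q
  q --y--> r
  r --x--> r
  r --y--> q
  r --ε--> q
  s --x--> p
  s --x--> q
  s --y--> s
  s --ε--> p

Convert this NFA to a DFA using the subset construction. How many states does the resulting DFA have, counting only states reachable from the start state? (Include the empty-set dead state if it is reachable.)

Start state of the DFA: {p} (ε-closure of the NFA start).
{p} --x--> {p,s}  [new]
{p} --y--> ∅  [new]
{p,s} --x--> {p,q,s}  [new]
{p,s} --y--> {p,s}  [seen]
∅ --x--> ∅  [seen]
∅ --y--> ∅  [seen]
{p,q,s} --x--> {p,q,s}  [seen]
{p,q,s} --y--> {p,q,r,s}  [new]
{p,q,r,s} --x--> {p,q,r,s}  [seen]
{p,q,r,s} --y--> {p,q,r,s}  [seen]
Reachable DFA states: {p}, {p,s}, ∅, {p,q,s}, {p,q,r,s}.

5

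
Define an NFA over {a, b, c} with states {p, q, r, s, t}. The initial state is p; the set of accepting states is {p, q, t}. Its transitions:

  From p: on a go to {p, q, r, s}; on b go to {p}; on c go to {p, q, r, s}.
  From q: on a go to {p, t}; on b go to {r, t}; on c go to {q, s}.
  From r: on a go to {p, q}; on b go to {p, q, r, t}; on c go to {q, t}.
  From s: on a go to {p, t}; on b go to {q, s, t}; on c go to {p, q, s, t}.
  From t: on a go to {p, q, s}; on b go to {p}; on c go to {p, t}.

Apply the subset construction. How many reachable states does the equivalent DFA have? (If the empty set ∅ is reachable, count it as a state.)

Start state of the DFA: {p}.
{p} --a--> {p, q, r, s}  [new]
{p} --b--> {p}  [seen]
{p} --c--> {p, q, r, s}  [seen]
{p, q, r, s} --a--> {p, q, r, s, t}  [new]
{p, q, r, s} --b--> {p, q, r, s, t}  [seen]
{p, q, r, s} --c--> {p, q, r, s, t}  [seen]
{p, q, r, s, t} --a--> {p, q, r, s, t}  [seen]
{p, q, r, s, t} --b--> {p, q, r, s, t}  [seen]
{p, q, r, s, t} --c--> {p, q, r, s, t}  [seen]
Reachable DFA states: {p}, {p, q, r, s}, {p, q, r, s, t}.

3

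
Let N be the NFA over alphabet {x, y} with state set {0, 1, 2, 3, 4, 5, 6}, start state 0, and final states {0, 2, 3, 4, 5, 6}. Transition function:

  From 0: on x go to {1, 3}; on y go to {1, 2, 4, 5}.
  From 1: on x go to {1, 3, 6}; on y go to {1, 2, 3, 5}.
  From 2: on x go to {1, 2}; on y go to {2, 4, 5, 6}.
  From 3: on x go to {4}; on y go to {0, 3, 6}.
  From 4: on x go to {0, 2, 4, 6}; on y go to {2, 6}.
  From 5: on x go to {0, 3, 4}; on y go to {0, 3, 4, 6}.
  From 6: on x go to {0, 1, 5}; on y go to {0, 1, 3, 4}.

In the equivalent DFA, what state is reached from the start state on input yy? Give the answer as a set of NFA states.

Start: {0}.
δ(0,y) = {1, 2, 4, 5}.
Union: {1, 2, 4, 5}.
After y: {1, 2, 4, 5}.
δ(1,y) = {1, 2, 3, 5}; δ(2,y) = {2, 4, 5, 6}; δ(4,y) = {2, 6}; δ(5,y) = {0, 3, 4, 6}.
Union: {0, 1, 2, 3, 4, 5, 6}.
After y: {0, 1, 2, 3, 4, 5, 6}.

{0, 1, 2, 3, 4, 5, 6}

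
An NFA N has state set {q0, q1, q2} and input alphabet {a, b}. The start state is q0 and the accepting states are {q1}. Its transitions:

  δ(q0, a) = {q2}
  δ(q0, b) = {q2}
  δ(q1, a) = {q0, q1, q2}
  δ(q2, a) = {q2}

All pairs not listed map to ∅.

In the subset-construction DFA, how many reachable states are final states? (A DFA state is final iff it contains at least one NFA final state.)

0

Start state of the DFA: {q0}.
{q0} --a--> {q2}  [new]
{q0} --b--> {q2}  [seen]
{q2} --a--> {q2}  [seen]
{q2} --b--> ∅  [new]
∅ --a--> ∅  [seen]
∅ --b--> ∅  [seen]
Reachable DFA states: {q0}, {q2}, ∅.
Accepting DFA states (contain an NFA accepting state): none.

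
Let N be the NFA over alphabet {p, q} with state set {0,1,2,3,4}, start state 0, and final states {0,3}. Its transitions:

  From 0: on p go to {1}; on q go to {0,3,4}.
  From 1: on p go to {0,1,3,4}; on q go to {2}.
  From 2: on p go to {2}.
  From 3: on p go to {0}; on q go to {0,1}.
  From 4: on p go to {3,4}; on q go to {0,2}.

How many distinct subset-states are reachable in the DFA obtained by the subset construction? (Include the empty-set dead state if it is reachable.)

7

Start state of the DFA: {0}.
{0} --p--> {1}  [new]
{0} --q--> {0,3,4}  [new]
{1} --p--> {0,1,3,4}  [new]
{1} --q--> {2}  [new]
{0,3,4} --p--> {0,1,3,4}  [seen]
{0,3,4} --q--> {0,1,2,3,4}  [new]
{0,1,3,4} --p--> {0,1,3,4}  [seen]
{0,1,3,4} --q--> {0,1,2,3,4}  [seen]
{2} --p--> {2}  [seen]
{2} --q--> ∅  [new]
{0,1,2,3,4} --p--> {0,1,2,3,4}  [seen]
{0,1,2,3,4} --q--> {0,1,2,3,4}  [seen]
∅ --p--> ∅  [seen]
∅ --q--> ∅  [seen]
Reachable DFA states: {0}, {1}, {0,3,4}, {0,1,3,4}, {2}, {0,1,2,3,4}, ∅.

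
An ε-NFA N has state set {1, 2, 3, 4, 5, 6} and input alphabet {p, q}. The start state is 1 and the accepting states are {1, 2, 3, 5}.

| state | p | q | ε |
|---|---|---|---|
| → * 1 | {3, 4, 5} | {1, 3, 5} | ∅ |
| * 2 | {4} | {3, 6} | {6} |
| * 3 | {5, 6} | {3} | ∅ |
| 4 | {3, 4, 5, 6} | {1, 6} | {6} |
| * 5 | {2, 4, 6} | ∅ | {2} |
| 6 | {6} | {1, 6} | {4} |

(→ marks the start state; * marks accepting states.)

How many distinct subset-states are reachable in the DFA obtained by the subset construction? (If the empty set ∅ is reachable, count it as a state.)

4

Start state of the DFA: {1} (ε-closure of the NFA start).
{1} --p--> {2, 3, 4, 5, 6}  [new]
{1} --q--> {1, 2, 3, 4, 5, 6}  [new]
{2, 3, 4, 5, 6} --p--> {2, 3, 4, 5, 6}  [seen]
{2, 3, 4, 5, 6} --q--> {1, 3, 4, 6}  [new]
{1, 2, 3, 4, 5, 6} --p--> {2, 3, 4, 5, 6}  [seen]
{1, 2, 3, 4, 5, 6} --q--> {1, 2, 3, 4, 5, 6}  [seen]
{1, 3, 4, 6} --p--> {2, 3, 4, 5, 6}  [seen]
{1, 3, 4, 6} --q--> {1, 2, 3, 4, 5, 6}  [seen]
Reachable DFA states: {1}, {2, 3, 4, 5, 6}, {1, 2, 3, 4, 5, 6}, {1, 3, 4, 6}.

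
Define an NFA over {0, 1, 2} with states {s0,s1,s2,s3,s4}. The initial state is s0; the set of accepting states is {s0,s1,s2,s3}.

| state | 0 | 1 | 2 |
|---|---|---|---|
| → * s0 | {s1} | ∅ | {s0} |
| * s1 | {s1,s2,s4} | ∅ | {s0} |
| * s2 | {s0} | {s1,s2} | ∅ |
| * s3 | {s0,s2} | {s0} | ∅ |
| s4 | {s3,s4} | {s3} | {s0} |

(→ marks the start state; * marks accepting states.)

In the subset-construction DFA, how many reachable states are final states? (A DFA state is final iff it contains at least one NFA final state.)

9

Start state of the DFA: {s0}.
{s0} --0--> {s1}  [new]
{s0} --1--> ∅  [new]
{s0} --2--> {s0}  [seen]
{s1} --0--> {s1,s2,s4}  [new]
{s1} --1--> ∅  [seen]
{s1} --2--> {s0}  [seen]
∅ --0--> ∅  [seen]
∅ --1--> ∅  [seen]
∅ --2--> ∅  [seen]
{s1,s2,s4} --0--> {s0,s1,s2,s3,s4}  [new]
{s1,s2,s4} --1--> {s1,s2,s3}  [new]
{s1,s2,s4} --2--> {s0}  [seen]
{s0,s1,s2,s3,s4} --0--> {s0,s1,s2,s3,s4}  [seen]
{s0,s1,s2,s3,s4} --1--> {s0,s1,s2,s3}  [new]
{s0,s1,s2,s3,s4} --2--> {s0}  [seen]
{s1,s2,s3} --0--> {s0,s1,s2,s4}  [new]
{s1,s2,s3} --1--> {s0,s1,s2}  [new]
{s1,s2,s3} --2--> {s0}  [seen]
{s0,s1,s2,s3} --0--> {s0,s1,s2,s4}  [seen]
{s0,s1,s2,s3} --1--> {s0,s1,s2}  [seen]
{s0,s1,s2,s3} --2--> {s0}  [seen]
{s0,s1,s2,s4} --0--> {s0,s1,s2,s3,s4}  [seen]
{s0,s1,s2,s4} --1--> {s1,s2,s3}  [seen]
{s0,s1,s2,s4} --2--> {s0}  [seen]
{s0,s1,s2} --0--> {s0,s1,s2,s4}  [seen]
{s0,s1,s2} --1--> {s1,s2}  [new]
{s0,s1,s2} --2--> {s0}  [seen]
{s1,s2} --0--> {s0,s1,s2,s4}  [seen]
{s1,s2} --1--> {s1,s2}  [seen]
{s1,s2} --2--> {s0}  [seen]
Reachable DFA states: {s0}, {s1}, ∅, {s1,s2,s4}, {s0,s1,s2,s3,s4}, {s1,s2,s3}, {s0,s1,s2,s3}, {s0,s1,s2,s4}, {s0,s1,s2}, {s1,s2}.
Accepting DFA states (contain an NFA accepting state): {s0}, {s1}, {s1,s2,s4}, {s0,s1,s2,s3,s4}, {s1,s2,s3}, {s0,s1,s2,s3}, {s0,s1,s2,s4}, {s0,s1,s2}, {s1,s2}.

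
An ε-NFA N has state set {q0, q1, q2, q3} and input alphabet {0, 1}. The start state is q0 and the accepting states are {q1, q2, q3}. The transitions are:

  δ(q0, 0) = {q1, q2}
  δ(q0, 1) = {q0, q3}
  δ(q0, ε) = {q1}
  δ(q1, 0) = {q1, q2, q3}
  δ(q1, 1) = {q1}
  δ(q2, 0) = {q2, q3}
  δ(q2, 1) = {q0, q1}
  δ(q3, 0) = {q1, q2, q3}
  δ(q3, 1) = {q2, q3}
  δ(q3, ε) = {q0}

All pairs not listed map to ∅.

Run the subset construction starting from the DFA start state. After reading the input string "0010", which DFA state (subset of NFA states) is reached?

Start: {q0, q1}.
δ(q0,0) = {q1, q2}; δ(q1,0) = {q1, q2, q3}.
Union: {q1, q2, q3}.
ε-closure gives {q0, q1, q2, q3}.
After 0: {q0, q1, q2, q3}.
δ(q0,0) = {q1, q2}; δ(q1,0) = {q1, q2, q3}; δ(q2,0) = {q2, q3}; δ(q3,0) = {q1, q2, q3}.
Union: {q1, q2, q3}.
ε-closure gives {q0, q1, q2, q3}.
After 0: {q0, q1, q2, q3}.
δ(q0,1) = {q0, q3}; δ(q1,1) = {q1}; δ(q2,1) = {q0, q1}; δ(q3,1) = {q2, q3}.
Union: {q0, q1, q2, q3}.
After 1: {q0, q1, q2, q3}.
δ(q0,0) = {q1, q2}; δ(q1,0) = {q1, q2, q3}; δ(q2,0) = {q2, q3}; δ(q3,0) = {q1, q2, q3}.
Union: {q1, q2, q3}.
ε-closure gives {q0, q1, q2, q3}.
After 0: {q0, q1, q2, q3}.

{q0, q1, q2, q3}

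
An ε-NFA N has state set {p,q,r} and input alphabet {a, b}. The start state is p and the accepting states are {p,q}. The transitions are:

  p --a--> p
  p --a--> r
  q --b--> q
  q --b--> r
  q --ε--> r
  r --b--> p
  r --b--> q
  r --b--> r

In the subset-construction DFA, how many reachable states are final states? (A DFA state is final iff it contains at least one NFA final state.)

3

Start state of the DFA: {p} (ε-closure of the NFA start).
{p} --a--> {p,r}  [new]
{p} --b--> ∅  [new]
{p,r} --a--> {p,r}  [seen]
{p,r} --b--> {p,q,r}  [new]
∅ --a--> ∅  [seen]
∅ --b--> ∅  [seen]
{p,q,r} --a--> {p,r}  [seen]
{p,q,r} --b--> {p,q,r}  [seen]
Reachable DFA states: {p}, {p,r}, ∅, {p,q,r}.
Accepting DFA states (contain an NFA accepting state): {p}, {p,r}, {p,q,r}.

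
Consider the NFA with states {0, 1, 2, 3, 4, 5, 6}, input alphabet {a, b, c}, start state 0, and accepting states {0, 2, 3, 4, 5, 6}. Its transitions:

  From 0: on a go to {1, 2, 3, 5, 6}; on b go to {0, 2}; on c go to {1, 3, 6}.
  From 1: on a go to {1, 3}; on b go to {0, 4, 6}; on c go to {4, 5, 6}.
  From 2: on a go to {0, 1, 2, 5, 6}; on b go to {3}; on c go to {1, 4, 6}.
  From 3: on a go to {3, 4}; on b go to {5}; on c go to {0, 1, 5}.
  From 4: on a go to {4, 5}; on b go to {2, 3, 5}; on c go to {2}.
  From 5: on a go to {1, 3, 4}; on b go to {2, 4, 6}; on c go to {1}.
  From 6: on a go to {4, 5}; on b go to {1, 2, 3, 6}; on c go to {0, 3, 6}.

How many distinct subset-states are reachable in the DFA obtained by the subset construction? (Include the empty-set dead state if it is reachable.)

14

Start state of the DFA: {0}.
{0} --a--> {1, 2, 3, 5, 6}  [new]
{0} --b--> {0, 2}  [new]
{0} --c--> {1, 3, 6}  [new]
{1, 2, 3, 5, 6} --a--> {0, 1, 2, 3, 4, 5, 6}  [new]
{1, 2, 3, 5, 6} --b--> {0, 1, 2, 3, 4, 5, 6}  [seen]
{1, 2, 3, 5, 6} --c--> {0, 1, 3, 4, 5, 6}  [new]
{0, 2} --a--> {0, 1, 2, 3, 5, 6}  [new]
{0, 2} --b--> {0, 2, 3}  [new]
{0, 2} --c--> {1, 3, 4, 6}  [new]
{1, 3, 6} --a--> {1, 3, 4, 5}  [new]
{1, 3, 6} --b--> {0, 1, 2, 3, 4, 5, 6}  [seen]
{1, 3, 6} --c--> {0, 1, 3, 4, 5, 6}  [seen]
{0, 1, 2, 3, 4, 5, 6} --a--> {0, 1, 2, 3, 4, 5, 6}  [seen]
{0, 1, 2, 3, 4, 5, 6} --b--> {0, 1, 2, 3, 4, 5, 6}  [seen]
{0, 1, 2, 3, 4, 5, 6} --c--> {0, 1, 2, 3, 4, 5, 6}  [seen]
{0, 1, 3, 4, 5, 6} --a--> {1, 2, 3, 4, 5, 6}  [new]
{0, 1, 3, 4, 5, 6} --b--> {0, 1, 2, 3, 4, 5, 6}  [seen]
{0, 1, 3, 4, 5, 6} --c--> {0, 1, 2, 3, 4, 5, 6}  [seen]
{0, 1, 2, 3, 5, 6} --a--> {0, 1, 2, 3, 4, 5, 6}  [seen]
{0, 1, 2, 3, 5, 6} --b--> {0, 1, 2, 3, 4, 5, 6}  [seen]
{0, 1, 2, 3, 5, 6} --c--> {0, 1, 3, 4, 5, 6}  [seen]
{0, 2, 3} --a--> {0, 1, 2, 3, 4, 5, 6}  [seen]
{0, 2, 3} --b--> {0, 2, 3, 5}  [new]
{0, 2, 3} --c--> {0, 1, 3, 4, 5, 6}  [seen]
{1, 3, 4, 6} --a--> {1, 3, 4, 5}  [seen]
{1, 3, 4, 6} --b--> {0, 1, 2, 3, 4, 5, 6}  [seen]
{1, 3, 4, 6} --c--> {0, 1, 2, 3, 4, 5, 6}  [seen]
{1, 3, 4, 5} --a--> {1, 3, 4, 5}  [seen]
{1, 3, 4, 5} --b--> {0, 2, 3, 4, 5, 6}  [new]
{1, 3, 4, 5} --c--> {0, 1, 2, 4, 5, 6}  [new]
{1, 2, 3, 4, 5, 6} --a--> {0, 1, 2, 3, 4, 5, 6}  [seen]
{1, 2, 3, 4, 5, 6} --b--> {0, 1, 2, 3, 4, 5, 6}  [seen]
{1, 2, 3, 4, 5, 6} --c--> {0, 1, 2, 3, 4, 5, 6}  [seen]
{0, 2, 3, 5} --a--> {0, 1, 2, 3, 4, 5, 6}  [seen]
{0, 2, 3, 5} --b--> {0, 2, 3, 4, 5, 6}  [seen]
{0, 2, 3, 5} --c--> {0, 1, 3, 4, 5, 6}  [seen]
{0, 2, 3, 4, 5, 6} --a--> {0, 1, 2, 3, 4, 5, 6}  [seen]
{0, 2, 3, 4, 5, 6} --b--> {0, 1, 2, 3, 4, 5, 6}  [seen]
{0, 2, 3, 4, 5, 6} --c--> {0, 1, 2, 3, 4, 5, 6}  [seen]
{0, 1, 2, 4, 5, 6} --a--> {0, 1, 2, 3, 4, 5, 6}  [seen]
{0, 1, 2, 4, 5, 6} --b--> {0, 1, 2, 3, 4, 5, 6}  [seen]
{0, 1, 2, 4, 5, 6} --c--> {0, 1, 2, 3, 4, 5, 6}  [seen]
Reachable DFA states: {0}, {1, 2, 3, 5, 6}, {0, 2}, {1, 3, 6}, {0, 1, 2, 3, 4, 5, 6}, {0, 1, 3, 4, 5, 6}, {0, 1, 2, 3, 5, 6}, {0, 2, 3}, {1, 3, 4, 6}, {1, 3, 4, 5}, {1, 2, 3, 4, 5, 6}, {0, 2, 3, 5}, {0, 2, 3, 4, 5, 6}, {0, 1, 2, 4, 5, 6}.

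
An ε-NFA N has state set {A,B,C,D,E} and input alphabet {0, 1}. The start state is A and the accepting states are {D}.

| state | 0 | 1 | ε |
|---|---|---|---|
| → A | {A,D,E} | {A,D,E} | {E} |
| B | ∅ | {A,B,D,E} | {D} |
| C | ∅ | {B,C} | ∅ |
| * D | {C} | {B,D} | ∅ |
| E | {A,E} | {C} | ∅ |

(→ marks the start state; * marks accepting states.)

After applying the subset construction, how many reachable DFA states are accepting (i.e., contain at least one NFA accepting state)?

3

Start state of the DFA: {A,E} (ε-closure of the NFA start).
{A,E} --0--> {A,D,E}  [new]
{A,E} --1--> {A,C,D,E}  [new]
{A,D,E} --0--> {A,C,D,E}  [seen]
{A,D,E} --1--> {A,B,C,D,E}  [new]
{A,C,D,E} --0--> {A,C,D,E}  [seen]
{A,C,D,E} --1--> {A,B,C,D,E}  [seen]
{A,B,C,D,E} --0--> {A,C,D,E}  [seen]
{A,B,C,D,E} --1--> {A,B,C,D,E}  [seen]
Reachable DFA states: {A,E}, {A,D,E}, {A,C,D,E}, {A,B,C,D,E}.
Accepting DFA states (contain an NFA accepting state): {A,D,E}, {A,C,D,E}, {A,B,C,D,E}.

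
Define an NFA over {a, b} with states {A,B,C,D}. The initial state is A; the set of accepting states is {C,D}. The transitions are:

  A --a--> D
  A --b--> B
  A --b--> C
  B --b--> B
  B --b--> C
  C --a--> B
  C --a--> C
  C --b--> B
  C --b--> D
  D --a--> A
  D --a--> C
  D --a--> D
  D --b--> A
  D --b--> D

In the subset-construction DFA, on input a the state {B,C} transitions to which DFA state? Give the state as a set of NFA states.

δ(B,a) = ∅; δ(C,a) = {B,C}.
Union: {B,C}.

{B,C}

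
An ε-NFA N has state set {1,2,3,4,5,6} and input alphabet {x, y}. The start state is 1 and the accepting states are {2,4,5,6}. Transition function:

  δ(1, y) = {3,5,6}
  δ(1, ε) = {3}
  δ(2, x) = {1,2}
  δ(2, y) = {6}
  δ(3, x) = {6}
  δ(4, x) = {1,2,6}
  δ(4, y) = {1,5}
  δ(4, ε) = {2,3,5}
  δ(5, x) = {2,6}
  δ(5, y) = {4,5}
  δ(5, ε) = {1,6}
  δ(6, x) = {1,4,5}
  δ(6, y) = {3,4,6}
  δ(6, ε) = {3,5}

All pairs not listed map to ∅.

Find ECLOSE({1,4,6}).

Begin with {1,4,6}.
1 →ε {3}; add 3.
4 →ε {2,3,5}; add 2, 5.
ε-closure = {1,2,3,4,5,6}.

{1,2,3,4,5,6}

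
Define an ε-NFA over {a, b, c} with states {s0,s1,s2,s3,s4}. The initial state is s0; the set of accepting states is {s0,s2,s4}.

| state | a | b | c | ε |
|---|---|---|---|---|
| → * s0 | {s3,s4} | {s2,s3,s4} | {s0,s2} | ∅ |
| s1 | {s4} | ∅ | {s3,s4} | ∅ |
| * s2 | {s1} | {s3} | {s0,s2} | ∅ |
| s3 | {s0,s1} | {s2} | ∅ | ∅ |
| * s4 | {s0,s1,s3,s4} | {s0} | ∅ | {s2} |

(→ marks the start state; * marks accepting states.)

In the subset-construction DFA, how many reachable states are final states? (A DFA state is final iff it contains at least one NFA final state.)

Start state of the DFA: {s0} (ε-closure of the NFA start).
{s0} --a--> {s2,s3,s4}  [new]
{s0} --b--> {s2,s3,s4}  [seen]
{s0} --c--> {s0,s2}  [new]
{s2,s3,s4} --a--> {s0,s1,s2,s3,s4}  [new]
{s2,s3,s4} --b--> {s0,s2,s3}  [new]
{s2,s3,s4} --c--> {s0,s2}  [seen]
{s0,s2} --a--> {s1,s2,s3,s4}  [new]
{s0,s2} --b--> {s2,s3,s4}  [seen]
{s0,s2} --c--> {s0,s2}  [seen]
{s0,s1,s2,s3,s4} --a--> {s0,s1,s2,s3,s4}  [seen]
{s0,s1,s2,s3,s4} --b--> {s0,s2,s3,s4}  [new]
{s0,s1,s2,s3,s4} --c--> {s0,s2,s3,s4}  [seen]
{s0,s2,s3} --a--> {s0,s1,s2,s3,s4}  [seen]
{s0,s2,s3} --b--> {s2,s3,s4}  [seen]
{s0,s2,s3} --c--> {s0,s2}  [seen]
{s1,s2,s3,s4} --a--> {s0,s1,s2,s3,s4}  [seen]
{s1,s2,s3,s4} --b--> {s0,s2,s3}  [seen]
{s1,s2,s3,s4} --c--> {s0,s2,s3,s4}  [seen]
{s0,s2,s3,s4} --a--> {s0,s1,s2,s3,s4}  [seen]
{s0,s2,s3,s4} --b--> {s0,s2,s3,s4}  [seen]
{s0,s2,s3,s4} --c--> {s0,s2}  [seen]
Reachable DFA states: {s0}, {s2,s3,s4}, {s0,s2}, {s0,s1,s2,s3,s4}, {s0,s2,s3}, {s1,s2,s3,s4}, {s0,s2,s3,s4}.
Accepting DFA states (contain an NFA accepting state): {s0}, {s2,s3,s4}, {s0,s2}, {s0,s1,s2,s3,s4}, {s0,s2,s3}, {s1,s2,s3,s4}, {s0,s2,s3,s4}.

7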